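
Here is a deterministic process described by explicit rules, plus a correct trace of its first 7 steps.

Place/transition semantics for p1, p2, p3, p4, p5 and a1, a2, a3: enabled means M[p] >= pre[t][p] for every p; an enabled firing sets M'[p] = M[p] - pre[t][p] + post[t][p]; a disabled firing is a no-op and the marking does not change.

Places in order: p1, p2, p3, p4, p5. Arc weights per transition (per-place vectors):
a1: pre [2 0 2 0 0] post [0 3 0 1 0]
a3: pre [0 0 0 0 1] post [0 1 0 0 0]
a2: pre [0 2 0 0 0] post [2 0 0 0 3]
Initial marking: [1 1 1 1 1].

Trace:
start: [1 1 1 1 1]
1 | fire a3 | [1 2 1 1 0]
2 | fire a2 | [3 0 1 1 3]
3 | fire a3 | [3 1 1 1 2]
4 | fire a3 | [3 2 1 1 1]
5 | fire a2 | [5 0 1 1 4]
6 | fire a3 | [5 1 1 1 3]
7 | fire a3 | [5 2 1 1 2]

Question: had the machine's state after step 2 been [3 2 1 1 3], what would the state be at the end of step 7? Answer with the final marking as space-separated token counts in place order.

state after step 2 := [3 2 1 1 3]
3 | fire a3 | [3 3 1 1 2]
4 | fire a3 | [3 4 1 1 1]
5 | fire a2 | [5 2 1 1 4]
6 | fire a3 | [5 3 1 1 3]
7 | fire a3 | [5 4 1 1 2]

5 4 1 1 2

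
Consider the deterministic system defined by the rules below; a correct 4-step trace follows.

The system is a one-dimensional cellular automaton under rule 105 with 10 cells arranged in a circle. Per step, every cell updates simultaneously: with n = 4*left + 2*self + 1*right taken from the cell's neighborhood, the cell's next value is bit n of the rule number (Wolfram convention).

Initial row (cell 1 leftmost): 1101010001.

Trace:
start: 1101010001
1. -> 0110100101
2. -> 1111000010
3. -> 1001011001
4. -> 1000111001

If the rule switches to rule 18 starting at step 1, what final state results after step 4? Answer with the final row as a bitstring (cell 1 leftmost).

0101000000

(re-executing steps 1..4 under rule 18; state before step 1: 1101010001)
1. -> 0000001010
2. -> 0000010001
3. -> 1000101010
4. -> 0101000000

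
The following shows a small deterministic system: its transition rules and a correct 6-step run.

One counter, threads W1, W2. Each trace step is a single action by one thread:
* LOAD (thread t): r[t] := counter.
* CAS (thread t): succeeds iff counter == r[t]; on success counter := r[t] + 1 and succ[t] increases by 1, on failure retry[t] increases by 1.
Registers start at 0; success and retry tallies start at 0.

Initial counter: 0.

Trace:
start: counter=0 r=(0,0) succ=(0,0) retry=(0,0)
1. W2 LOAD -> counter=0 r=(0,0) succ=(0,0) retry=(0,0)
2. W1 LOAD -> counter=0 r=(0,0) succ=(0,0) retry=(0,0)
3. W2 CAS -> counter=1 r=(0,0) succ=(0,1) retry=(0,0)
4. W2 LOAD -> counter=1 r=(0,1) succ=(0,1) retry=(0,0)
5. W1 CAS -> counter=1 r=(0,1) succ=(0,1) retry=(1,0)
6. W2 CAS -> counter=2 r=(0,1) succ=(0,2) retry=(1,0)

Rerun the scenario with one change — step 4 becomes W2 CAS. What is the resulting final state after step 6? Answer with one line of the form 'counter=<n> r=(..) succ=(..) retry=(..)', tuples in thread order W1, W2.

(re-executing from step 4 with the substitution; state before step 4: counter=1 r=(0,0) succ=(0,1) retry=(0,0))
4. W2 CAS -> counter=1 r=(0,0) succ=(0,1) retry=(0,1)
5. W1 CAS -> counter=1 r=(0,0) succ=(0,1) retry=(1,1)
6. W2 CAS -> counter=1 r=(0,0) succ=(0,1) retry=(1,2)

counter=1 r=(0,0) succ=(0,1) retry=(1,2)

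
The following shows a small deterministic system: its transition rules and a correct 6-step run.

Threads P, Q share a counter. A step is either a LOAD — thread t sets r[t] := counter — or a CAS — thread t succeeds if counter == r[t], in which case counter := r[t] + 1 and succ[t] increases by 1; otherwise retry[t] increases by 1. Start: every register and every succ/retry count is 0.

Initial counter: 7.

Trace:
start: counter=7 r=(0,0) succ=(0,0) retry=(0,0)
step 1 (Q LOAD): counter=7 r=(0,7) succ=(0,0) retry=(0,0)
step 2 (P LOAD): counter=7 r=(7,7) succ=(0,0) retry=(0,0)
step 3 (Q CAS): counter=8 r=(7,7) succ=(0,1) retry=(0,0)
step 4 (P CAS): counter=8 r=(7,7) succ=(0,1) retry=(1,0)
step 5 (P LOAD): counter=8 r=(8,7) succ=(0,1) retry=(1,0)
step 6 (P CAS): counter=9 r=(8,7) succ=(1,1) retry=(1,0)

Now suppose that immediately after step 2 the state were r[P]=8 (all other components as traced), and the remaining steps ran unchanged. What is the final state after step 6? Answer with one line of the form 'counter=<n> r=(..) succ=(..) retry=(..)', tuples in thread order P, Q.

state after step 2 := counter=7 r=(8,7) succ=(0,0) retry=(0,0)
step 3 (Q CAS): counter=8 r=(8,7) succ=(0,1) retry=(0,0)
step 4 (P CAS): counter=9 r=(8,7) succ=(1,1) retry=(0,0)
step 5 (P LOAD): counter=9 r=(9,7) succ=(1,1) retry=(0,0)
step 6 (P CAS): counter=10 r=(9,7) succ=(2,1) retry=(0,0)

counter=10 r=(9,7) succ=(2,1) retry=(0,0)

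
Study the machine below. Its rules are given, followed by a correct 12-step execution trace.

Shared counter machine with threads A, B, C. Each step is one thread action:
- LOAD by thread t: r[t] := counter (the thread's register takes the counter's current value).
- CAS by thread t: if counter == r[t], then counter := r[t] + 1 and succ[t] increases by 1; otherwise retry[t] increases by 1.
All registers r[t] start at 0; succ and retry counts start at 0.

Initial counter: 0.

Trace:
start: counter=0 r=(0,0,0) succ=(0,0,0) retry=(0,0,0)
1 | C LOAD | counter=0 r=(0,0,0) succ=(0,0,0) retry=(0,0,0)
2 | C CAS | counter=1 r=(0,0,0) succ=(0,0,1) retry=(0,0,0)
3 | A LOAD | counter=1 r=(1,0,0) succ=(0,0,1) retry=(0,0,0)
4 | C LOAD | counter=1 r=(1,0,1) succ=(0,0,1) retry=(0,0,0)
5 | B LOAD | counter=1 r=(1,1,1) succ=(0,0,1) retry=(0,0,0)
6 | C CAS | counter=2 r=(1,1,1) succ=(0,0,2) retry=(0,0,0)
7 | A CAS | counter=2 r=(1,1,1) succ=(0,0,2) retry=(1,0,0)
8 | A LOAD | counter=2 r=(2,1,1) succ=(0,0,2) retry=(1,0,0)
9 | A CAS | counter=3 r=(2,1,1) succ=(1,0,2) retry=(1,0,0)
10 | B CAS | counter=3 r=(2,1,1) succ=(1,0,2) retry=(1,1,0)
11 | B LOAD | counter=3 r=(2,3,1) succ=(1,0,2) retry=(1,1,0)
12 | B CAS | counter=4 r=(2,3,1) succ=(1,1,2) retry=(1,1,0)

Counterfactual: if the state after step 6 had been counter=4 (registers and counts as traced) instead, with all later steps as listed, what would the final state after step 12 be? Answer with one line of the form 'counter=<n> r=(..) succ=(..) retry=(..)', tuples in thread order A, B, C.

counter=6 r=(4,5,1) succ=(1,1,2) retry=(1,1,0)

state after step 6 := counter=4 r=(1,1,1) succ=(0,0,2) retry=(0,0,0)
7 | A CAS | counter=4 r=(1,1,1) succ=(0,0,2) retry=(1,0,0)
8 | A LOAD | counter=4 r=(4,1,1) succ=(0,0,2) retry=(1,0,0)
9 | A CAS | counter=5 r=(4,1,1) succ=(1,0,2) retry=(1,0,0)
10 | B CAS | counter=5 r=(4,1,1) succ=(1,0,2) retry=(1,1,0)
11 | B LOAD | counter=5 r=(4,5,1) succ=(1,0,2) retry=(1,1,0)
12 | B CAS | counter=6 r=(4,5,1) succ=(1,1,2) retry=(1,1,0)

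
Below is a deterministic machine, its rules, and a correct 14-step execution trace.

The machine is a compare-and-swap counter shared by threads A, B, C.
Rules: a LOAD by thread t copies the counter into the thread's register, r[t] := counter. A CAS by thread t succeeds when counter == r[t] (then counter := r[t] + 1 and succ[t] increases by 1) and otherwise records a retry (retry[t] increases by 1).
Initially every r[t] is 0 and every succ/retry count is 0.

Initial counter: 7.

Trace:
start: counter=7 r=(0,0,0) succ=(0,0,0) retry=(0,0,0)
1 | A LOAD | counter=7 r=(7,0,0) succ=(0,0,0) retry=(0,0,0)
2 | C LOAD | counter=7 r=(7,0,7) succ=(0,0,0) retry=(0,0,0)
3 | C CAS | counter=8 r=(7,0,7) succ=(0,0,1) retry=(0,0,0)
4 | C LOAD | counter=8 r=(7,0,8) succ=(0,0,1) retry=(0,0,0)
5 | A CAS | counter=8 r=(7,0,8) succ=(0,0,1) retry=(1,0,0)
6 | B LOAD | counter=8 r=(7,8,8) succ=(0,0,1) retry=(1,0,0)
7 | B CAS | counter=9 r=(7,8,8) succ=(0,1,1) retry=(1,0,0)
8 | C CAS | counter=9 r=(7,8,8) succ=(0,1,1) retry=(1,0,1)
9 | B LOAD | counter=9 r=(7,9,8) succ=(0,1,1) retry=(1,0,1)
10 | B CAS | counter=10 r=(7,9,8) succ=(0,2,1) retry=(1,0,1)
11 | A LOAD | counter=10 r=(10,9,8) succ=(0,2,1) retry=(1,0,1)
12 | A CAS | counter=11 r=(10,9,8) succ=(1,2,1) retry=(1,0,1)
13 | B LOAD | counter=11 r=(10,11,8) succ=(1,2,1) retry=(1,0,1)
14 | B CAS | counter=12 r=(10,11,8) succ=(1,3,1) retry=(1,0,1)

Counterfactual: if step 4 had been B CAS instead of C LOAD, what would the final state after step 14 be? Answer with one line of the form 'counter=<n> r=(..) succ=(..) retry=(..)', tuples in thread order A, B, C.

counter=12 r=(10,11,7) succ=(1,3,1) retry=(1,1,1)

(re-executing from step 4 with the substitution; state before step 4: counter=8 r=(7,0,7) succ=(0,0,1) retry=(0,0,0))
4 | B CAS | counter=8 r=(7,0,7) succ=(0,0,1) retry=(0,1,0)
5 | A CAS | counter=8 r=(7,0,7) succ=(0,0,1) retry=(1,1,0)
6 | B LOAD | counter=8 r=(7,8,7) succ=(0,0,1) retry=(1,1,0)
7 | B CAS | counter=9 r=(7,8,7) succ=(0,1,1) retry=(1,1,0)
8 | C CAS | counter=9 r=(7,8,7) succ=(0,1,1) retry=(1,1,1)
9 | B LOAD | counter=9 r=(7,9,7) succ=(0,1,1) retry=(1,1,1)
10 | B CAS | counter=10 r=(7,9,7) succ=(0,2,1) retry=(1,1,1)
11 | A LOAD | counter=10 r=(10,9,7) succ=(0,2,1) retry=(1,1,1)
12 | A CAS | counter=11 r=(10,9,7) succ=(1,2,1) retry=(1,1,1)
13 | B LOAD | counter=11 r=(10,11,7) succ=(1,2,1) retry=(1,1,1)
14 | B CAS | counter=12 r=(10,11,7) succ=(1,3,1) retry=(1,1,1)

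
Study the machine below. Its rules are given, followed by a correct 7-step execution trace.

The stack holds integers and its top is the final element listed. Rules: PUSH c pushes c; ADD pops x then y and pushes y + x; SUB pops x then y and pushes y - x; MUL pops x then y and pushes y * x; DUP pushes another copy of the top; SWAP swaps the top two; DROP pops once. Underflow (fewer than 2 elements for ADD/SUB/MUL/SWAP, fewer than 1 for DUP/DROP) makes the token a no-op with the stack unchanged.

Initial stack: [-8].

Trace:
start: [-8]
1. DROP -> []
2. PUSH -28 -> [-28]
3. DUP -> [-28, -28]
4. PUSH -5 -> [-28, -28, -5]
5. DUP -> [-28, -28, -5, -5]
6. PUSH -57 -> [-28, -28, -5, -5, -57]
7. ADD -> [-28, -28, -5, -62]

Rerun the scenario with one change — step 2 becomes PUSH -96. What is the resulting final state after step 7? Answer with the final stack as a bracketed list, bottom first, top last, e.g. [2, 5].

[-96, -96, -5, -62]

(re-executing from step 2 with the substitution; state before step 2: [])
2. PUSH -96 -> [-96]
3. DUP -> [-96, -96]
4. PUSH -5 -> [-96, -96, -5]
5. DUP -> [-96, -96, -5, -5]
6. PUSH -57 -> [-96, -96, -5, -5, -57]
7. ADD -> [-96, -96, -5, -62]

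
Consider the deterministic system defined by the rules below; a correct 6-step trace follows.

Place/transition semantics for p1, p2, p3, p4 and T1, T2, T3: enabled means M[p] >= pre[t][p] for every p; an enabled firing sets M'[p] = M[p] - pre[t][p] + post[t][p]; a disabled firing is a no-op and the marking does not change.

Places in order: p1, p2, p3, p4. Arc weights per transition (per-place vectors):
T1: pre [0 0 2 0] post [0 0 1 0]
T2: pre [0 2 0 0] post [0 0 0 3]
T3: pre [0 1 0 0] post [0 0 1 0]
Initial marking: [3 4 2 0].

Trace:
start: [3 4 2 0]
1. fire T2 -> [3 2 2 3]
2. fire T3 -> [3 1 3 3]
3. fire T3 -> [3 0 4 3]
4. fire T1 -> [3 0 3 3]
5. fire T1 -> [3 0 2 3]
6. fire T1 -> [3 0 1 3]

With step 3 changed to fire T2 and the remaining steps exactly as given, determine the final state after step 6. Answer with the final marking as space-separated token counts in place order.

3 1 1 3

(re-executing from step 3 with the substitution; state before step 3: [3 1 3 3])
3. fire T2 -> [3 1 3 3]
4. fire T1 -> [3 1 2 3]
5. fire T1 -> [3 1 1 3]
6. fire T1 -> [3 1 1 3]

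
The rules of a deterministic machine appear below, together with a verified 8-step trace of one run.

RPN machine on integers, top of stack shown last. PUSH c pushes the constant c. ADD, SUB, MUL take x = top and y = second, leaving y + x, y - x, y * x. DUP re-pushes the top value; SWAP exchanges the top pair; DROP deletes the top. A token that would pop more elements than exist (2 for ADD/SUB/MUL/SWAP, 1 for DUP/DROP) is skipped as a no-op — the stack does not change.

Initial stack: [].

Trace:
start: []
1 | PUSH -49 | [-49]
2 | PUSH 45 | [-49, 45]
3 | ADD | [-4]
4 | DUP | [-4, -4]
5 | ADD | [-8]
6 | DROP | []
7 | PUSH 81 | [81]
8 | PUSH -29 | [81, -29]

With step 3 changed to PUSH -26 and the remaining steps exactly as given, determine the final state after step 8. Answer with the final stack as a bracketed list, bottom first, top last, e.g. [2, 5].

[-49, 45, 81, -29]

(re-executing from step 3 with the substitution; state before step 3: [-49, 45])
3 | PUSH -26 | [-49, 45, -26]
4 | DUP | [-49, 45, -26, -26]
5 | ADD | [-49, 45, -52]
6 | DROP | [-49, 45]
7 | PUSH 81 | [-49, 45, 81]
8 | PUSH -29 | [-49, 45, 81, -29]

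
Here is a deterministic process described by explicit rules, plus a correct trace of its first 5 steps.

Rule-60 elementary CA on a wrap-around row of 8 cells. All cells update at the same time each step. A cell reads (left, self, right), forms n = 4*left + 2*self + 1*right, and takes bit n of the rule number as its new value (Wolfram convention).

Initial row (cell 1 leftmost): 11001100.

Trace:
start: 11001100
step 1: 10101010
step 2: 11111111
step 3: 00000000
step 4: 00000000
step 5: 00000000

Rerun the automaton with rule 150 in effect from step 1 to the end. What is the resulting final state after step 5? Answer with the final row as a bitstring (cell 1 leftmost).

00110011

(re-executing steps 1..5 under rule 150; state before step 1: 11001100)
step 1: 00110011
step 2: 11001100
step 3: 00110011
step 4: 11001100
step 5: 00110011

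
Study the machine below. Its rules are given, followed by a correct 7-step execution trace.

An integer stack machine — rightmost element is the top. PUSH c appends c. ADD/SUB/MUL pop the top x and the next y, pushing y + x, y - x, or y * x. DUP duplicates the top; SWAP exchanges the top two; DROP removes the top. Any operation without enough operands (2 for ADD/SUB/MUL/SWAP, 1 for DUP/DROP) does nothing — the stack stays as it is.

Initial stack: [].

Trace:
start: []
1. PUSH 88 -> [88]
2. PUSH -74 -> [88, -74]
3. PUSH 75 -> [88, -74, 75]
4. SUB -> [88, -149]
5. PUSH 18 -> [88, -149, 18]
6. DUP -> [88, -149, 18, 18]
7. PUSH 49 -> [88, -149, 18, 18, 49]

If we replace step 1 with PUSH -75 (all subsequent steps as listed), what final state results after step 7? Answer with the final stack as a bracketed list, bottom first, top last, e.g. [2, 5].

[-75, -149, 18, 18, 49]

(re-executing from step 1 with the substitution; state before step 1: [])
1. PUSH -75 -> [-75]
2. PUSH -74 -> [-75, -74]
3. PUSH 75 -> [-75, -74, 75]
4. SUB -> [-75, -149]
5. PUSH 18 -> [-75, -149, 18]
6. DUP -> [-75, -149, 18, 18]
7. PUSH 49 -> [-75, -149, 18, 18, 49]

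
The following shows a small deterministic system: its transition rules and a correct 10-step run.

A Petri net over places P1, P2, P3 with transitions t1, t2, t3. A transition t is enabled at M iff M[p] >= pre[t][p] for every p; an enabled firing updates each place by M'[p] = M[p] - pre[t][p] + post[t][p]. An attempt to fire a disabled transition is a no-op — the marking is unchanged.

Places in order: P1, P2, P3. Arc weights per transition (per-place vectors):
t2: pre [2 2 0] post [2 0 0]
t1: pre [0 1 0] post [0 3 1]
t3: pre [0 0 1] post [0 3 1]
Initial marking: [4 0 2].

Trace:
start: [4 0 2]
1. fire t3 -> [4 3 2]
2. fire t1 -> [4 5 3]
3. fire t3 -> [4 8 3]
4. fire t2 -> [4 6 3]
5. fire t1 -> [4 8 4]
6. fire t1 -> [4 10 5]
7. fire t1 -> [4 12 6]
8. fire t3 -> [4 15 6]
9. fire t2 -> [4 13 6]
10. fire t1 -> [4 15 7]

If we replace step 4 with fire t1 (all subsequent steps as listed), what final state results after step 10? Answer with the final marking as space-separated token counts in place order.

(re-executing from step 4 with the substitution; state before step 4: [4 8 3])
4. fire t1 -> [4 10 4]
5. fire t1 -> [4 12 5]
6. fire t1 -> [4 14 6]
7. fire t1 -> [4 16 7]
8. fire t3 -> [4 19 7]
9. fire t2 -> [4 17 7]
10. fire t1 -> [4 19 8]

4 19 8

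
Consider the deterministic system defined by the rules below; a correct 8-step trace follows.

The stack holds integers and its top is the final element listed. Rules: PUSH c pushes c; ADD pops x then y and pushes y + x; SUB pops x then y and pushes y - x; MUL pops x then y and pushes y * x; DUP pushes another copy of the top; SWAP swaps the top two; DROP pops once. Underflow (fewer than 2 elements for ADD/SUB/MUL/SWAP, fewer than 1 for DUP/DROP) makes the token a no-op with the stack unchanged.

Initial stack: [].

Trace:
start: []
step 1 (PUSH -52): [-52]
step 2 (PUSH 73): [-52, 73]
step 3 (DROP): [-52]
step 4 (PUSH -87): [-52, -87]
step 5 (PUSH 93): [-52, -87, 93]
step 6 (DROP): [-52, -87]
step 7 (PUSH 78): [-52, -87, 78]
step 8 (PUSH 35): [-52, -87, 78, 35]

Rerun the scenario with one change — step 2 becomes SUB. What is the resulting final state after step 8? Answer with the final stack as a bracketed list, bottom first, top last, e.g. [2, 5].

[-87, 78, 35]

(re-executing from step 2 with the substitution; state before step 2: [-52])
step 2 (SUB): [-52]
step 3 (DROP): []
step 4 (PUSH -87): [-87]
step 5 (PUSH 93): [-87, 93]
step 6 (DROP): [-87]
step 7 (PUSH 78): [-87, 78]
step 8 (PUSH 35): [-87, 78, 35]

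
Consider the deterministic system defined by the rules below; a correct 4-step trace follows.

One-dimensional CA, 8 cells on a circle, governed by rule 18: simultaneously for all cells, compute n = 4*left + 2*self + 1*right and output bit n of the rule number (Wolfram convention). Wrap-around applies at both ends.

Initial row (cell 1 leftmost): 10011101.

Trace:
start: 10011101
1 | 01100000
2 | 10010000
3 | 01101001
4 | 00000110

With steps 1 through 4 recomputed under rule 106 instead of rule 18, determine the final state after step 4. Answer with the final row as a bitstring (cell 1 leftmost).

(re-executing steps 1..4 under rule 106; state before step 1: 10011101)
1 | 10110111
2 | 11111100
3 | 10000101
4 | 10001011

10001011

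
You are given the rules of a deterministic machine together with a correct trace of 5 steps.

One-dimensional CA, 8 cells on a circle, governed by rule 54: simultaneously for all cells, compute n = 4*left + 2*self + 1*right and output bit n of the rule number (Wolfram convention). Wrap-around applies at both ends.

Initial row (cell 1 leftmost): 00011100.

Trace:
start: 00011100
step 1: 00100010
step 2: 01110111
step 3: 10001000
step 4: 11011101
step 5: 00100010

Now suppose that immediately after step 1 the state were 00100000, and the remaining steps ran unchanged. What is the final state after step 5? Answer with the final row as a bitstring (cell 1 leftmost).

state after step 1 := 00100000
step 2: 01110000
step 3: 10001000
step 4: 11011101
step 5: 00100010

00100010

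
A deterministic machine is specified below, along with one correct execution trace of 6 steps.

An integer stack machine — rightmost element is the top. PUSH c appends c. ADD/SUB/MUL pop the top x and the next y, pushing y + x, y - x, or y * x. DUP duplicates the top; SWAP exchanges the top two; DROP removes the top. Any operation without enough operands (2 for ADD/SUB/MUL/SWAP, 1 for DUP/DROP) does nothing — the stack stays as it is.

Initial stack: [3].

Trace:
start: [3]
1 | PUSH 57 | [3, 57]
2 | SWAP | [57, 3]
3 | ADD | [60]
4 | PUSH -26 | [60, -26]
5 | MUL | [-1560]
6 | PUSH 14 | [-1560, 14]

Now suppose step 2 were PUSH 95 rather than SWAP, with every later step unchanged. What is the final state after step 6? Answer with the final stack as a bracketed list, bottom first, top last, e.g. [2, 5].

[3, -3952, 14]

(re-executing from step 2 with the substitution; state before step 2: [3, 57])
2 | PUSH 95 | [3, 57, 95]
3 | ADD | [3, 152]
4 | PUSH -26 | [3, 152, -26]
5 | MUL | [3, -3952]
6 | PUSH 14 | [3, -3952, 14]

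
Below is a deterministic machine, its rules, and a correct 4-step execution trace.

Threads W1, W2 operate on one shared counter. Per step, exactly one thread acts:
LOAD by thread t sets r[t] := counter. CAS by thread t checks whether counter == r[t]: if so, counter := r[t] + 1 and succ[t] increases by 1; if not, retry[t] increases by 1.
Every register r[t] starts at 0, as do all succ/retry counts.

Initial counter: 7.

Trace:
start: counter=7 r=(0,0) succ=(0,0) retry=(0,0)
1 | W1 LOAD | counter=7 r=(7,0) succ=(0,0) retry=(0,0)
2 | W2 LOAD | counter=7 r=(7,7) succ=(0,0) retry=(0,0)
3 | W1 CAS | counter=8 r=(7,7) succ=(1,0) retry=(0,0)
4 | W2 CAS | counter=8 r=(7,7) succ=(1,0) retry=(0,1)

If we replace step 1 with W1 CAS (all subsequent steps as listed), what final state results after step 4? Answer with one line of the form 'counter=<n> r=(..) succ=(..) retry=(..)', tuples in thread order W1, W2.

(re-executing from step 1 with the substitution; state before step 1: counter=7 r=(0,0) succ=(0,0) retry=(0,0))
1 | W1 CAS | counter=7 r=(0,0) succ=(0,0) retry=(1,0)
2 | W2 LOAD | counter=7 r=(0,7) succ=(0,0) retry=(1,0)
3 | W1 CAS | counter=7 r=(0,7) succ=(0,0) retry=(2,0)
4 | W2 CAS | counter=8 r=(0,7) succ=(0,1) retry=(2,0)

counter=8 r=(0,7) succ=(0,1) retry=(2,0)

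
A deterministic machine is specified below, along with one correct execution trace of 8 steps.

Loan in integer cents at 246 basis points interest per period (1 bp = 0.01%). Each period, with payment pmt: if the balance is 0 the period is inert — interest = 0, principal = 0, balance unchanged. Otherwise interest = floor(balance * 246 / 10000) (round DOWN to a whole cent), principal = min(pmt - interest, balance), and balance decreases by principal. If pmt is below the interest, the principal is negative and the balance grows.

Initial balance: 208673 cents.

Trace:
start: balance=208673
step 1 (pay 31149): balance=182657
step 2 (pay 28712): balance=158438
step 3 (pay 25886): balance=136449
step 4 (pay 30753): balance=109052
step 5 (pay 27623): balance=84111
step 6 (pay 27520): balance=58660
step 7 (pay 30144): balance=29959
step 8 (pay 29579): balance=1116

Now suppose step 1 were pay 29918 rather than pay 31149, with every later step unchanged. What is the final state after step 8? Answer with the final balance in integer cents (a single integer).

(re-executing from step 1 with the substitution; state before step 1: balance=208673)
step 1 (pay 29918): balance=183888
step 2 (pay 28712): balance=159699
step 3 (pay 25886): balance=137741
step 4 (pay 30753): balance=110376
step 5 (pay 27623): balance=85468
step 6 (pay 27520): balance=60050
step 7 (pay 30144): balance=31383
step 8 (pay 29579): balance=2576

2576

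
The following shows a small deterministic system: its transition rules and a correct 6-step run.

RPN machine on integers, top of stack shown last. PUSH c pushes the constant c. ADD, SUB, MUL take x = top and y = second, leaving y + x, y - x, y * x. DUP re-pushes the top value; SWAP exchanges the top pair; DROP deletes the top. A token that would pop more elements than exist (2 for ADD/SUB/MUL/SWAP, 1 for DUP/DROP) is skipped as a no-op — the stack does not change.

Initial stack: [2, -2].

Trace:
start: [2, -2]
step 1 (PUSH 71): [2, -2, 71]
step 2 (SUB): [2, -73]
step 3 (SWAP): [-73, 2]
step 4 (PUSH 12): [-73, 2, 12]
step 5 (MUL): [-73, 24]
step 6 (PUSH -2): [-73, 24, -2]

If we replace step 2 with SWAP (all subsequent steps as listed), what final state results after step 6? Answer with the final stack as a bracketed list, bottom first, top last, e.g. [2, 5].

[2, -2, 852, -2]

(re-executing from step 2 with the substitution; state before step 2: [2, -2, 71])
step 2 (SWAP): [2, 71, -2]
step 3 (SWAP): [2, -2, 71]
step 4 (PUSH 12): [2, -2, 71, 12]
step 5 (MUL): [2, -2, 852]
step 6 (PUSH -2): [2, -2, 852, -2]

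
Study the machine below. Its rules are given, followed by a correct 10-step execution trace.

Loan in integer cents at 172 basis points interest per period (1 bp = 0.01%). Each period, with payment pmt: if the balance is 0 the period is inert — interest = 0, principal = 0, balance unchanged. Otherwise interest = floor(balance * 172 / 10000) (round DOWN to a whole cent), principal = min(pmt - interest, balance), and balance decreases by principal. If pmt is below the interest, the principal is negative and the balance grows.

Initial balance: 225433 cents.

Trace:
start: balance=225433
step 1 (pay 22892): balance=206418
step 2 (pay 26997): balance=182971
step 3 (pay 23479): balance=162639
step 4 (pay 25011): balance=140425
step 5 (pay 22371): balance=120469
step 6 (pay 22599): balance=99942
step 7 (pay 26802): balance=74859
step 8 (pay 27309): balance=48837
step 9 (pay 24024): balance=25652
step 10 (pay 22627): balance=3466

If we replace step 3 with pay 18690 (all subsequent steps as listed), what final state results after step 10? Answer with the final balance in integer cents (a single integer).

(re-executing from step 3 with the substitution; state before step 3: balance=182971)
step 3 (pay 18690): balance=167428
step 4 (pay 25011): balance=145296
step 5 (pay 22371): balance=125424
step 6 (pay 22599): balance=104982
step 7 (pay 26802): balance=79985
step 8 (pay 27309): balance=54051
step 9 (pay 24024): balance=30956
step 10 (pay 22627): balance=8861

8861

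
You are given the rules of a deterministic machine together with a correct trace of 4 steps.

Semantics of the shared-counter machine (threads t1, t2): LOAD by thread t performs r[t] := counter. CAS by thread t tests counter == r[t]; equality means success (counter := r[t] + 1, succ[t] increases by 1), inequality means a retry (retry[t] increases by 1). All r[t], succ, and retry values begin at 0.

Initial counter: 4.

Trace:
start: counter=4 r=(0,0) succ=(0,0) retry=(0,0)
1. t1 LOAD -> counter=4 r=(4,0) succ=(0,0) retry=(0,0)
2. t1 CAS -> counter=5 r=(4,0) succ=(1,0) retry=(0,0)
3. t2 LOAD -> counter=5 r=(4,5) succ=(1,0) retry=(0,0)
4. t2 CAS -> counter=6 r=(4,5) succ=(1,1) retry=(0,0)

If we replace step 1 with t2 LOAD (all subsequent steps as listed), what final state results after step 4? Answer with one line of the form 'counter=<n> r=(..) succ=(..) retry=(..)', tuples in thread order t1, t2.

(re-executing from step 1 with the substitution; state before step 1: counter=4 r=(0,0) succ=(0,0) retry=(0,0))
1. t2 LOAD -> counter=4 r=(0,4) succ=(0,0) retry=(0,0)
2. t1 CAS -> counter=4 r=(0,4) succ=(0,0) retry=(1,0)
3. t2 LOAD -> counter=4 r=(0,4) succ=(0,0) retry=(1,0)
4. t2 CAS -> counter=5 r=(0,4) succ=(0,1) retry=(1,0)

counter=5 r=(0,4) succ=(0,1) retry=(1,0)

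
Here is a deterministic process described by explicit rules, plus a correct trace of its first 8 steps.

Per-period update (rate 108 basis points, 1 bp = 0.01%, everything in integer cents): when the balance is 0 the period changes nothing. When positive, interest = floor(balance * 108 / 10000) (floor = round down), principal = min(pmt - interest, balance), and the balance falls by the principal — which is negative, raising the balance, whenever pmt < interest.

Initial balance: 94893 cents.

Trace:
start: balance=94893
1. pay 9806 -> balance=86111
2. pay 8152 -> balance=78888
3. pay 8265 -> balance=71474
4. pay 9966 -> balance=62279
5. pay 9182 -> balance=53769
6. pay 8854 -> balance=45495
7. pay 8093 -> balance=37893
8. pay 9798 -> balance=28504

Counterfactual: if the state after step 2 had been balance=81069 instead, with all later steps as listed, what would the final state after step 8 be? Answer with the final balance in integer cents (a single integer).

30831

state after step 2 := balance=81069
3. pay 8265 -> balance=73679
4. pay 9966 -> balance=64508
5. pay 9182 -> balance=56022
6. pay 8854 -> balance=47773
7. pay 8093 -> balance=40195
8. pay 9798 -> balance=30831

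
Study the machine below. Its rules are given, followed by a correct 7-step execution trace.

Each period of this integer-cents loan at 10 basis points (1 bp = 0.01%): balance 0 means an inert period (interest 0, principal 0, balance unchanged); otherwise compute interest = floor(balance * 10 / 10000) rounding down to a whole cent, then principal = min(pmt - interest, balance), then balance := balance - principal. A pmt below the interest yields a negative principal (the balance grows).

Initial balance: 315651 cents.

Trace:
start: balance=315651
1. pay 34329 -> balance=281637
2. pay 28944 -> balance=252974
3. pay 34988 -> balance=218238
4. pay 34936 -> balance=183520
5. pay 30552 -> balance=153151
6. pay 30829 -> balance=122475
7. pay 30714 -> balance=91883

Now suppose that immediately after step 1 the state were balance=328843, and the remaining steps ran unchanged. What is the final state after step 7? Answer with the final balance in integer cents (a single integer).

state after step 1 := balance=328843
2. pay 28944 -> balance=300227
3. pay 34988 -> balance=265539
4. pay 34936 -> balance=230868
5. pay 30552 -> balance=200546
6. pay 30829 -> balance=169917
7. pay 30714 -> balance=139372

139372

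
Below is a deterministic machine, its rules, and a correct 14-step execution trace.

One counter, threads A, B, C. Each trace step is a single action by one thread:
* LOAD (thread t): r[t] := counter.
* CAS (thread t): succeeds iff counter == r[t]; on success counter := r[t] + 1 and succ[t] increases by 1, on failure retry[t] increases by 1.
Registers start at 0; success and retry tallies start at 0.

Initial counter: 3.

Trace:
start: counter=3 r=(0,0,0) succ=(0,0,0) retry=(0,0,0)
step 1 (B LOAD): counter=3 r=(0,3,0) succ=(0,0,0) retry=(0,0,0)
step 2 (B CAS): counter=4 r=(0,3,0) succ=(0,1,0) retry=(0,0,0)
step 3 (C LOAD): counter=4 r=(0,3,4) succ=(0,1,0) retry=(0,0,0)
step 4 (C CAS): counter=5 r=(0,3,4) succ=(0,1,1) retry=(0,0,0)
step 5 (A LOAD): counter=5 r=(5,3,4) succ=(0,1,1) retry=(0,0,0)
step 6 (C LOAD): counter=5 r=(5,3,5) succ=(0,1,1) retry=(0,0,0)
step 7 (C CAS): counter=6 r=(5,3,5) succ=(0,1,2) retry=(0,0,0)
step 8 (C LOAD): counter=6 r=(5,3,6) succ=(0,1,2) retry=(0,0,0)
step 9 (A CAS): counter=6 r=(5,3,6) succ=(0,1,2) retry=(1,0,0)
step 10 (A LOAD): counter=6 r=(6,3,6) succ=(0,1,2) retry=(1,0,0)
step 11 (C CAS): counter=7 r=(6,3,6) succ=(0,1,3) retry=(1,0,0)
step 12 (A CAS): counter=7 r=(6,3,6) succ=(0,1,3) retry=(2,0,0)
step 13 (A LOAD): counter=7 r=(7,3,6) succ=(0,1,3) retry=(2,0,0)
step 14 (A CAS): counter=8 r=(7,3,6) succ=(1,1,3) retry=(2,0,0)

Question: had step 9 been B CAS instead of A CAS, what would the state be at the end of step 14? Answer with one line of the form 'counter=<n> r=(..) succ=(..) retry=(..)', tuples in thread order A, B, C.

(re-executing from step 9 with the substitution; state before step 9: counter=6 r=(5,3,6) succ=(0,1,2) retry=(0,0,0))
step 9 (B CAS): counter=6 r=(5,3,6) succ=(0,1,2) retry=(0,1,0)
step 10 (A LOAD): counter=6 r=(6,3,6) succ=(0,1,2) retry=(0,1,0)
step 11 (C CAS): counter=7 r=(6,3,6) succ=(0,1,3) retry=(0,1,0)
step 12 (A CAS): counter=7 r=(6,3,6) succ=(0,1,3) retry=(1,1,0)
step 13 (A LOAD): counter=7 r=(7,3,6) succ=(0,1,3) retry=(1,1,0)
step 14 (A CAS): counter=8 r=(7,3,6) succ=(1,1,3) retry=(1,1,0)

counter=8 r=(7,3,6) succ=(1,1,3) retry=(1,1,0)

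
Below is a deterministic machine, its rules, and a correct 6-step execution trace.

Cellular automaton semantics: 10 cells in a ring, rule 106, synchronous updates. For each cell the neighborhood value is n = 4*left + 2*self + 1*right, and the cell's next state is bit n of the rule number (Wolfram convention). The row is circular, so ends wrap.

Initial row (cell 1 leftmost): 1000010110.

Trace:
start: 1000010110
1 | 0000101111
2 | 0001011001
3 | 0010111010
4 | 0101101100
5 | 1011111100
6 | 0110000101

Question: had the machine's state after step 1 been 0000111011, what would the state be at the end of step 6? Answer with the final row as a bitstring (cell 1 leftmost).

1010101001

state after step 1 := 0000111011
2 | 0001101111
3 | 0011111001
4 | 0110001010
5 | 1110010100
6 | 1010101001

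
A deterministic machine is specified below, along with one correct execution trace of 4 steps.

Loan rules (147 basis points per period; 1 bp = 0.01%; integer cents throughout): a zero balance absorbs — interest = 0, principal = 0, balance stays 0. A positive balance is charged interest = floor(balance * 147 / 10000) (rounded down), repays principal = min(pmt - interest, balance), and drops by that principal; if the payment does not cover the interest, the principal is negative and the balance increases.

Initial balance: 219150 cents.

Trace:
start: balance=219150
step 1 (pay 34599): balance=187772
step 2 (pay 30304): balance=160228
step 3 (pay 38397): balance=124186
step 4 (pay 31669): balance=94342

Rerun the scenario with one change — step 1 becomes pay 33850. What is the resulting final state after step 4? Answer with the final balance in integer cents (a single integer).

95124

(re-executing from step 1 with the substitution; state before step 1: balance=219150)
step 1 (pay 33850): balance=188521
step 2 (pay 30304): balance=160988
step 3 (pay 38397): balance=124957
step 4 (pay 31669): balance=95124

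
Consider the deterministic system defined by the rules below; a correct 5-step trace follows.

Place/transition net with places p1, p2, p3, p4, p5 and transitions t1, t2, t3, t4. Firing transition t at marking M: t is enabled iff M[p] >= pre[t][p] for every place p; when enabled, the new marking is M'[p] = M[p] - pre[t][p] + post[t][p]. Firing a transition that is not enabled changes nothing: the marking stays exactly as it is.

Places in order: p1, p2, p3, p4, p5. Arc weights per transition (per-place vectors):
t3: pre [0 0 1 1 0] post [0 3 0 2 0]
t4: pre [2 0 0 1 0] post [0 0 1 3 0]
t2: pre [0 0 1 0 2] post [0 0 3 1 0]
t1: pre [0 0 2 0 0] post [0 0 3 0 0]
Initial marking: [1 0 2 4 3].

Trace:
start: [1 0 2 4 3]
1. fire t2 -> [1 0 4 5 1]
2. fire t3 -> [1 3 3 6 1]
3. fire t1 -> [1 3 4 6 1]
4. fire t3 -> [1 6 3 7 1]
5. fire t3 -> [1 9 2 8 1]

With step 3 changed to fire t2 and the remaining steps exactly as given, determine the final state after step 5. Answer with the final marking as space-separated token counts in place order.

(re-executing from step 3 with the substitution; state before step 3: [1 3 3 6 1])
3. fire t2 -> [1 3 3 6 1]
4. fire t3 -> [1 6 2 7 1]
5. fire t3 -> [1 9 1 8 1]

1 9 1 8 1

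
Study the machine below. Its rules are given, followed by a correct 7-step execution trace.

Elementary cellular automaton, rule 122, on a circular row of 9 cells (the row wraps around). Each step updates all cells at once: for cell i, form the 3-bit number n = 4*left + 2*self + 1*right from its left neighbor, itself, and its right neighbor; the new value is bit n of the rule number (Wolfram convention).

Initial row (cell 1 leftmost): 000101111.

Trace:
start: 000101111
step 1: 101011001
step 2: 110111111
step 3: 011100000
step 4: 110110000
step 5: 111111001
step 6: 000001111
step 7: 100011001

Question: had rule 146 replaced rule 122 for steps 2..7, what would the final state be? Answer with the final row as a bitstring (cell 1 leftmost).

010101001

(re-executing steps 2..7 under rule 146; state before step 2: 101011001)
step 2: 000000110
step 3: 000001001
step 4: 100010110
step 5: 010100000
step 6: 100010000
step 7: 010101001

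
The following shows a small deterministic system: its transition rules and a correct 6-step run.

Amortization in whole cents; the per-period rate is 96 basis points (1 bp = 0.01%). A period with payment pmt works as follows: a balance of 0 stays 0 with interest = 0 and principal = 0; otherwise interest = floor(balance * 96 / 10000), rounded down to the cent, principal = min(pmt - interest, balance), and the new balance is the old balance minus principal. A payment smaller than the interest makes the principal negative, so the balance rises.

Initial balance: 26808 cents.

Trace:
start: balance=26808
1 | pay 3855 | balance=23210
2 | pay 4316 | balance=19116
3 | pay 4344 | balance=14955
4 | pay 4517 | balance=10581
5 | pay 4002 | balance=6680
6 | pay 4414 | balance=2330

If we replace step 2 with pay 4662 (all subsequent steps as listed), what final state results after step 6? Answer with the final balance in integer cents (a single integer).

1971

(re-executing from step 2 with the substitution; state before step 2: balance=23210)
2 | pay 4662 | balance=18770
3 | pay 4344 | balance=14606
4 | pay 4517 | balance=10229
5 | pay 4002 | balance=6325
6 | pay 4414 | balance=1971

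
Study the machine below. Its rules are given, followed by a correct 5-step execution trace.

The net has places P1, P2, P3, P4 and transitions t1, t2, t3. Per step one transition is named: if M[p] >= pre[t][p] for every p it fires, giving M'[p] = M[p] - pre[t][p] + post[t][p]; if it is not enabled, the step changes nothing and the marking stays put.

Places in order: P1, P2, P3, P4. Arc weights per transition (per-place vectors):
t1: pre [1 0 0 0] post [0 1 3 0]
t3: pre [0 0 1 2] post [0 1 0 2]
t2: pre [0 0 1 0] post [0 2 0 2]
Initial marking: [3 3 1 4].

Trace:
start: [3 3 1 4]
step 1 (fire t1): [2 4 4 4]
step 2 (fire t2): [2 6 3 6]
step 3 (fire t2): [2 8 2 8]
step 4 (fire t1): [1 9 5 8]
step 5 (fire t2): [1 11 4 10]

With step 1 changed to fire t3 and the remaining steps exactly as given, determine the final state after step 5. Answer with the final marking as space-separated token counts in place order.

(re-executing from step 1 with the substitution; state before step 1: [3 3 1 4])
step 1 (fire t3): [3 4 0 4]
step 2 (fire t2): [3 4 0 4]
step 3 (fire t2): [3 4 0 4]
step 4 (fire t1): [2 5 3 4]
step 5 (fire t2): [2 7 2 6]

2 7 2 6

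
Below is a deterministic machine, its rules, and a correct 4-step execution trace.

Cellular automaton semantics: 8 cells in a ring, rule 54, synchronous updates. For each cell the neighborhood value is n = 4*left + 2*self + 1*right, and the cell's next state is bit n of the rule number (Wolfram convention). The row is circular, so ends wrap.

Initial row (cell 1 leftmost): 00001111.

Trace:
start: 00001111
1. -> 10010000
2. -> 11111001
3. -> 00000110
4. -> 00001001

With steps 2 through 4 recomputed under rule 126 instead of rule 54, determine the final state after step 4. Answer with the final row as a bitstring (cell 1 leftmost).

(re-executing steps 2..4 under rule 126; state before step 2: 10010000)
2. -> 11111001
3. -> 00001111
4. -> 10011001

10011001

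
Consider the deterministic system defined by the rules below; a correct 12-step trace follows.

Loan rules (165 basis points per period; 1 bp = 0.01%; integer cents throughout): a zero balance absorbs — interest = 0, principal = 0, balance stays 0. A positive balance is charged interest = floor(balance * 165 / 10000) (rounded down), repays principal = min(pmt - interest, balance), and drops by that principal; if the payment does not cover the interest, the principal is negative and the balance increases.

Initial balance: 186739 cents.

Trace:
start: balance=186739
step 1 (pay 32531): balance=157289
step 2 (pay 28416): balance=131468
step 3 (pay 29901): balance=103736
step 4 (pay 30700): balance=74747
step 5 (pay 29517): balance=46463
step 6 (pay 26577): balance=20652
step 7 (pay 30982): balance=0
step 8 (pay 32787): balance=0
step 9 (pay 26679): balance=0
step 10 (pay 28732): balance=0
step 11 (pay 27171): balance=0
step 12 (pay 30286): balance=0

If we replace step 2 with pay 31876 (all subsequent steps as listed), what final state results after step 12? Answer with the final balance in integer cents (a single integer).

0

(re-executing from step 2 with the substitution; state before step 2: balance=157289)
step 2 (pay 31876): balance=128008
step 3 (pay 29901): balance=100219
step 4 (pay 30700): balance=71172
step 5 (pay 29517): balance=42829
step 6 (pay 26577): balance=16958
step 7 (pay 30982): balance=0
step 8 (pay 32787): balance=0
step 9 (pay 26679): balance=0
step 10 (pay 28732): balance=0
step 11 (pay 27171): balance=0
step 12 (pay 30286): balance=0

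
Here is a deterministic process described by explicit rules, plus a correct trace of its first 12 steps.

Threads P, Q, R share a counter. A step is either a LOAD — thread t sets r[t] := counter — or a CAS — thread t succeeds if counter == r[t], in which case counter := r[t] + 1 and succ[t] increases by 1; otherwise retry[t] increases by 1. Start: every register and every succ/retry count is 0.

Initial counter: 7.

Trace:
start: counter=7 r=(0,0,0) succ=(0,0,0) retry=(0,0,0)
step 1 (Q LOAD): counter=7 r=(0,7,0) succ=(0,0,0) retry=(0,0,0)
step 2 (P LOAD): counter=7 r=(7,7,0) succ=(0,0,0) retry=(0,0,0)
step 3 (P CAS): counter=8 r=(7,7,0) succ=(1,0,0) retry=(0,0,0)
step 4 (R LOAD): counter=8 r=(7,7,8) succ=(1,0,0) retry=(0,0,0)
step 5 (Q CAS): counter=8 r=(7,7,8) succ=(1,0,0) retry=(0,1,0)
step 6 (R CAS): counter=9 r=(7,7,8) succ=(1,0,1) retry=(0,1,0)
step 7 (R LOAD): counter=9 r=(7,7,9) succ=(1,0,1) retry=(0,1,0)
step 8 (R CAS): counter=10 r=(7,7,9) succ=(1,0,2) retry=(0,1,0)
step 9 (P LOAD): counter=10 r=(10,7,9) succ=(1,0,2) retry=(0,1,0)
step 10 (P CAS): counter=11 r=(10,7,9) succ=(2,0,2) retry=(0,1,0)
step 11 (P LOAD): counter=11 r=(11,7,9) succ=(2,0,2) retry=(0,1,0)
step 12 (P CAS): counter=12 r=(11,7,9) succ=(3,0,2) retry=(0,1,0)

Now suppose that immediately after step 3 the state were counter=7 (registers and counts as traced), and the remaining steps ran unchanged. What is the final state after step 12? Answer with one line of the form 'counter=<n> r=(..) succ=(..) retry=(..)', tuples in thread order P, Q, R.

state after step 3 := counter=7 r=(7,7,0) succ=(1,0,0) retry=(0,0,0)
step 4 (R LOAD): counter=7 r=(7,7,7) succ=(1,0,0) retry=(0,0,0)
step 5 (Q CAS): counter=8 r=(7,7,7) succ=(1,1,0) retry=(0,0,0)
step 6 (R CAS): counter=8 r=(7,7,7) succ=(1,1,0) retry=(0,0,1)
step 7 (R LOAD): counter=8 r=(7,7,8) succ=(1,1,0) retry=(0,0,1)
step 8 (R CAS): counter=9 r=(7,7,8) succ=(1,1,1) retry=(0,0,1)
step 9 (P LOAD): counter=9 r=(9,7,8) succ=(1,1,1) retry=(0,0,1)
step 10 (P CAS): counter=10 r=(9,7,8) succ=(2,1,1) retry=(0,0,1)
step 11 (P LOAD): counter=10 r=(10,7,8) succ=(2,1,1) retry=(0,0,1)
step 12 (P CAS): counter=11 r=(10,7,8) succ=(3,1,1) retry=(0,0,1)

counter=11 r=(10,7,8) succ=(3,1,1) retry=(0,0,1)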